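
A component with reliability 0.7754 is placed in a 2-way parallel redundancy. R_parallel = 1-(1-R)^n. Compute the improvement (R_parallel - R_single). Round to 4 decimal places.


R_single = 0.7754, n = 2
1 - R_single = 0.2246
(1 - R_single)^n = 0.2246^2 = 0.0504
R_parallel = 1 - 0.0504 = 0.9496
Improvement = 0.9496 - 0.7754
Improvement = 0.1742

0.1742


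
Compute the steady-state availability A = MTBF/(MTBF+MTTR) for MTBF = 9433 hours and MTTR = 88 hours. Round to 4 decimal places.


MTBF = 9433
MTTR = 88
MTBF + MTTR = 9521
A = 9433 / 9521
A = 0.9908

0.9908


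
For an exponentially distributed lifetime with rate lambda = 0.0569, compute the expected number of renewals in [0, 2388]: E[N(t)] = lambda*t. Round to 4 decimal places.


lambda = 0.0569
t = 2388
E[N(t)] = lambda * t
E[N(t)] = 0.0569 * 2388
E[N(t)] = 135.8772

135.8772


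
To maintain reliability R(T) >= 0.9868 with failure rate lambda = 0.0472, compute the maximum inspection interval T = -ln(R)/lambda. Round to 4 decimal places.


R_target = 0.9868
lambda = 0.0472
-ln(0.9868) = 0.0133
T = 0.0133 / 0.0472
T = 0.2815

0.2815


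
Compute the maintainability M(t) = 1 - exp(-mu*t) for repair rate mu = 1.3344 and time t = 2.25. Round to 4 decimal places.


mu = 1.3344, t = 2.25
mu * t = 1.3344 * 2.25 = 3.0024
exp(-3.0024) = 0.0497
M(t) = 1 - 0.0497
M(t) = 0.9503

0.9503


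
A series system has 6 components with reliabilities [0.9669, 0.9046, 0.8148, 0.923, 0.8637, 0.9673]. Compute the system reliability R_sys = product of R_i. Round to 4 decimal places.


Components: [0.9669, 0.9046, 0.8148, 0.923, 0.8637, 0.9673]
After component 1 (R=0.9669): product = 0.9669
After component 2 (R=0.9046): product = 0.8747
After component 3 (R=0.8148): product = 0.7127
After component 4 (R=0.923): product = 0.6578
After component 5 (R=0.8637): product = 0.5681
After component 6 (R=0.9673): product = 0.5496
R_sys = 0.5496

0.5496


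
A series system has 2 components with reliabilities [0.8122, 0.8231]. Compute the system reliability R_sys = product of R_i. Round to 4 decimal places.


Components: [0.8122, 0.8231]
After component 1 (R=0.8122): product = 0.8122
After component 2 (R=0.8231): product = 0.6685
R_sys = 0.6685

0.6685


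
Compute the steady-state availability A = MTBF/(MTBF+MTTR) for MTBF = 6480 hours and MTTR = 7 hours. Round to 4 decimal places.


MTBF = 6480
MTTR = 7
MTBF + MTTR = 6487
A = 6480 / 6487
A = 0.9989

0.9989


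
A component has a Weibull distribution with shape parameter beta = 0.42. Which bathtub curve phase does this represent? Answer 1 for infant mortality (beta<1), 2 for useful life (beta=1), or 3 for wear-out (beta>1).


beta = 0.42
Compare beta to 1:
beta < 1 => infant mortality (phase 1)
beta = 1 => useful life (phase 2)
beta > 1 => wear-out (phase 3)
Since beta = 0.42, this is infant mortality (decreasing failure rate)
Phase = 1

1


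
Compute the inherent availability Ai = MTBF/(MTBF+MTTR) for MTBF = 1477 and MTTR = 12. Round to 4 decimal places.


MTBF = 1477
MTTR = 12
MTBF + MTTR = 1489
Ai = 1477 / 1489
Ai = 0.9919

0.9919


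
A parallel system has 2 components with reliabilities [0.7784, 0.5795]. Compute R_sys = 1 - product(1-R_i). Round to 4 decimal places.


Components: [0.7784, 0.5795]
(1 - 0.7784) = 0.2216, running product = 0.2216
(1 - 0.5795) = 0.4205, running product = 0.0932
Product of (1-R_i) = 0.0932
R_sys = 1 - 0.0932 = 0.9068

0.9068


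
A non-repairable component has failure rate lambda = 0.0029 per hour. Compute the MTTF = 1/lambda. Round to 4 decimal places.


lambda = 0.0029
MTTF = 1 / 0.0029
MTTF = 344.8276

344.8276


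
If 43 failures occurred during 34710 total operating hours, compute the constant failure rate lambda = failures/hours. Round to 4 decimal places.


failures = 43
total_hours = 34710
lambda = 43 / 34710
lambda = 0.0012

0.0012


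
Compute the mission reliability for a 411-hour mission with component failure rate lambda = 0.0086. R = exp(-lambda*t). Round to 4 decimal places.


lambda = 0.0086
mission_time = 411
lambda * t = 0.0086 * 411 = 3.5346
R = exp(-3.5346)
R = 0.0292

0.0292


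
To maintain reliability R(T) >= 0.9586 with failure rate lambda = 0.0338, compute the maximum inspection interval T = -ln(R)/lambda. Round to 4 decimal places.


R_target = 0.9586
lambda = 0.0338
-ln(0.9586) = 0.0423
T = 0.0423 / 0.0338
T = 1.2509

1.2509


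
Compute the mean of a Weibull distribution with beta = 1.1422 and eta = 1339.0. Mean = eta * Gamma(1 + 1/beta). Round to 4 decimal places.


beta = 1.1422, eta = 1339.0
1/beta = 0.8755
1 + 1/beta = 1.8755
Gamma(1.8755) = 0.9536
Mean = 1339.0 * 0.9536
Mean = 1276.8818

1276.8818


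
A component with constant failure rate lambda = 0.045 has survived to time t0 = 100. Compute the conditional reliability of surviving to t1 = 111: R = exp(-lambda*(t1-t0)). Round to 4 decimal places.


lambda = 0.045
t0 = 100, t1 = 111
t1 - t0 = 11
lambda * (t1-t0) = 0.045 * 11 = 0.495
R = exp(-0.495)
R = 0.6096

0.6096


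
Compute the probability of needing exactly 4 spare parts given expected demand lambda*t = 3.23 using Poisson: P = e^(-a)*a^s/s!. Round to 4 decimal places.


a = 3.23, s = 4
e^(-a) = e^(-3.23) = 0.0396
a^s = 3.23^4 = 108.8454
s! = 24
P = 0.0396 * 108.8454 / 24
P = 0.1794

0.1794


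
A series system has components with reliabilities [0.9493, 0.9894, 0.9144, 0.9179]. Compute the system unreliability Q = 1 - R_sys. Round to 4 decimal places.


Components: [0.9493, 0.9894, 0.9144, 0.9179]
After component 1: product = 0.9493
After component 2: product = 0.9392
After component 3: product = 0.8588
After component 4: product = 0.7883
R_sys = 0.7883
Q = 1 - 0.7883 = 0.2117

0.2117


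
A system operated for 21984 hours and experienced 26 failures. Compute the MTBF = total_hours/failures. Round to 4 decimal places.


total_hours = 21984
failures = 26
MTBF = 21984 / 26
MTBF = 845.5385

845.5385


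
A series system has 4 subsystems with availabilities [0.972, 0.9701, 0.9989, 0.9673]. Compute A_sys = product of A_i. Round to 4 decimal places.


Subsystems: [0.972, 0.9701, 0.9989, 0.9673]
After subsystem 1 (A=0.972): product = 0.972
After subsystem 2 (A=0.9701): product = 0.9429
After subsystem 3 (A=0.9989): product = 0.9419
After subsystem 4 (A=0.9673): product = 0.9111
A_sys = 0.9111

0.9111


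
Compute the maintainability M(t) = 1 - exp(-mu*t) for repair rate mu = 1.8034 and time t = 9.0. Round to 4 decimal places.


mu = 1.8034, t = 9.0
mu * t = 1.8034 * 9.0 = 16.2306
exp(-16.2306) = 0.0
M(t) = 1 - 0.0
M(t) = 1.0

1.0


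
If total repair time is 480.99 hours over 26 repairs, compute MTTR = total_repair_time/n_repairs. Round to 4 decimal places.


total_repair_time = 480.99
n_repairs = 26
MTTR = 480.99 / 26
MTTR = 18.4996

18.4996


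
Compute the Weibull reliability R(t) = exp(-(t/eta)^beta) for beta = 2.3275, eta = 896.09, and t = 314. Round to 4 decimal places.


beta = 2.3275, eta = 896.09, t = 314
t/eta = 314 / 896.09 = 0.3504
(t/eta)^beta = 0.3504^2.3275 = 0.0871
R(t) = exp(-0.0871)
R(t) = 0.9166

0.9166


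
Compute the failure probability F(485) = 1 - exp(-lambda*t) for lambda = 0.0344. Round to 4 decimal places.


lambda = 0.0344, t = 485
lambda * t = 16.684
exp(-16.684) = 0.0
F(t) = 1 - 0.0
F(t) = 1.0

1.0


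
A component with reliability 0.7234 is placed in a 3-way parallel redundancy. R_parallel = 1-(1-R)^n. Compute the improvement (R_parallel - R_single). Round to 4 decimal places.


R_single = 0.7234, n = 3
1 - R_single = 0.2766
(1 - R_single)^n = 0.2766^3 = 0.0212
R_parallel = 1 - 0.0212 = 0.9788
Improvement = 0.9788 - 0.7234
Improvement = 0.2554

0.2554


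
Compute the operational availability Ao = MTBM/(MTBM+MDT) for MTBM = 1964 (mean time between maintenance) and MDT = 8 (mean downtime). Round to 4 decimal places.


MTBM = 1964
MDT = 8
MTBM + MDT = 1972
Ao = 1964 / 1972
Ao = 0.9959

0.9959


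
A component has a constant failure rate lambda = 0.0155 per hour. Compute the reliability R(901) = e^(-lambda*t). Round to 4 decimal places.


lambda = 0.0155
t = 901
lambda * t = 13.9655
R(t) = e^(-13.9655)
R(t) = 0.0

0.0


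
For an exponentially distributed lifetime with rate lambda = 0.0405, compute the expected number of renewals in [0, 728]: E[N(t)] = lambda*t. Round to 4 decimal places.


lambda = 0.0405
t = 728
E[N(t)] = lambda * t
E[N(t)] = 0.0405 * 728
E[N(t)] = 29.484

29.484


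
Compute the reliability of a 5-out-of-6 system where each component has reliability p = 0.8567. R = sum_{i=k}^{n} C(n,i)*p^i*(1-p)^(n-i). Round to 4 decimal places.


k = 5, n = 6, p = 0.8567
i=5: C(6,5)=6 * 0.8567^5 * 0.1433^1 = 0.3968
i=6: C(6,6)=1 * 0.8567^6 * 0.1433^0 = 0.3953
R = sum of terms = 0.7921

0.7921


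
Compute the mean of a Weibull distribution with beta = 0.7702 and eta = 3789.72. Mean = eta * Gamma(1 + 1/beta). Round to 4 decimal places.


beta = 0.7702, eta = 3789.72
1/beta = 1.2984
1 + 1/beta = 2.2984
Gamma(2.2984) = 1.1656
Mean = 3789.72 * 1.1656
Mean = 4417.1765

4417.1765


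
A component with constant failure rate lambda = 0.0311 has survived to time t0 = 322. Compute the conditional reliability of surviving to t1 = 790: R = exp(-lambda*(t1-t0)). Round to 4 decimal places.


lambda = 0.0311
t0 = 322, t1 = 790
t1 - t0 = 468
lambda * (t1-t0) = 0.0311 * 468 = 14.5548
R = exp(-14.5548)
R = 0.0

0.0


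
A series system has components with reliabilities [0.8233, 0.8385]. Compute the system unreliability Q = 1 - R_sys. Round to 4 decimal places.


Components: [0.8233, 0.8385]
After component 1: product = 0.8233
After component 2: product = 0.6903
R_sys = 0.6903
Q = 1 - 0.6903 = 0.3097

0.3097


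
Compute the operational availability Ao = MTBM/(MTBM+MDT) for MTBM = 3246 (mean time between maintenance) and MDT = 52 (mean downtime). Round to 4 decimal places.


MTBM = 3246
MDT = 52
MTBM + MDT = 3298
Ao = 3246 / 3298
Ao = 0.9842

0.9842


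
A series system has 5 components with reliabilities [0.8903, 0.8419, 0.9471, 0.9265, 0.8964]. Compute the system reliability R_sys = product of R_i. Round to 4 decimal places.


Components: [0.8903, 0.8419, 0.9471, 0.9265, 0.8964]
After component 1 (R=0.8903): product = 0.8903
After component 2 (R=0.8419): product = 0.7495
After component 3 (R=0.9471): product = 0.7099
After component 4 (R=0.9265): product = 0.6577
After component 5 (R=0.8964): product = 0.5896
R_sys = 0.5896

0.5896


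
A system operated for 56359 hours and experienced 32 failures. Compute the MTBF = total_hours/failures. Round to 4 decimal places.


total_hours = 56359
failures = 32
MTBF = 56359 / 32
MTBF = 1761.2188

1761.2188


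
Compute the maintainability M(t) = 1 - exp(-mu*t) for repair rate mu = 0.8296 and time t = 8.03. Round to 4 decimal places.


mu = 0.8296, t = 8.03
mu * t = 0.8296 * 8.03 = 6.6617
exp(-6.6617) = 0.0013
M(t) = 1 - 0.0013
M(t) = 0.9987

0.9987


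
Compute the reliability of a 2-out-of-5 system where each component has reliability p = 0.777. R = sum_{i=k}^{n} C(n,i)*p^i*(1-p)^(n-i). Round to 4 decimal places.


k = 2, n = 5, p = 0.777
i=2: C(5,2)=10 * 0.777^2 * 0.223^3 = 0.067
i=3: C(5,3)=10 * 0.777^3 * 0.223^2 = 0.2333
i=4: C(5,4)=5 * 0.777^4 * 0.223^1 = 0.4064
i=5: C(5,5)=1 * 0.777^5 * 0.223^0 = 0.2832
R = sum of terms = 0.9898

0.9898


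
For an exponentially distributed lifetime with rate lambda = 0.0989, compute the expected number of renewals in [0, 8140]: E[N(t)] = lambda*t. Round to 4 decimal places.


lambda = 0.0989
t = 8140
E[N(t)] = lambda * t
E[N(t)] = 0.0989 * 8140
E[N(t)] = 805.046

805.046


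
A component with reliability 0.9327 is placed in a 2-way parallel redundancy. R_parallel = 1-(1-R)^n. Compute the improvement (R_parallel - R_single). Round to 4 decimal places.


R_single = 0.9327, n = 2
1 - R_single = 0.0673
(1 - R_single)^n = 0.0673^2 = 0.0045
R_parallel = 1 - 0.0045 = 0.9955
Improvement = 0.9955 - 0.9327
Improvement = 0.0628

0.0628


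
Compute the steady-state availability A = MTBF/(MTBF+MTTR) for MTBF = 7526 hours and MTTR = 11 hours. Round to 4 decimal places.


MTBF = 7526
MTTR = 11
MTBF + MTTR = 7537
A = 7526 / 7537
A = 0.9985

0.9985


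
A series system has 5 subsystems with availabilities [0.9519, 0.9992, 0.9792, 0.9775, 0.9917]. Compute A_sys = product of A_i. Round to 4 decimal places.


Subsystems: [0.9519, 0.9992, 0.9792, 0.9775, 0.9917]
After subsystem 1 (A=0.9519): product = 0.9519
After subsystem 2 (A=0.9992): product = 0.9511
After subsystem 3 (A=0.9792): product = 0.9314
After subsystem 4 (A=0.9775): product = 0.9104
After subsystem 5 (A=0.9917): product = 0.9028
A_sys = 0.9028

0.9028


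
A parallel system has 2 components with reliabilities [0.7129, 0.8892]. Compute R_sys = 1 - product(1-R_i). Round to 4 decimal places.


Components: [0.7129, 0.8892]
(1 - 0.7129) = 0.2871, running product = 0.2871
(1 - 0.8892) = 0.1108, running product = 0.0318
Product of (1-R_i) = 0.0318
R_sys = 1 - 0.0318 = 0.9682

0.9682


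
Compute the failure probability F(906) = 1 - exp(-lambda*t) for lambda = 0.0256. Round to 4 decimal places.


lambda = 0.0256, t = 906
lambda * t = 23.1936
exp(-23.1936) = 0.0
F(t) = 1 - 0.0
F(t) = 1.0

1.0


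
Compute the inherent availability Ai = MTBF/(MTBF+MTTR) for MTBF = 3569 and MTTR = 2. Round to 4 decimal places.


MTBF = 3569
MTTR = 2
MTBF + MTTR = 3571
Ai = 3569 / 3571
Ai = 0.9994

0.9994


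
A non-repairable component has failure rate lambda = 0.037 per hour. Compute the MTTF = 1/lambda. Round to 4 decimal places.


lambda = 0.037
MTTF = 1 / 0.037
MTTF = 27.027

27.027


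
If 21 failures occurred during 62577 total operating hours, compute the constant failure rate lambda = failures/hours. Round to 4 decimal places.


failures = 21
total_hours = 62577
lambda = 21 / 62577
lambda = 0.0003

0.0003


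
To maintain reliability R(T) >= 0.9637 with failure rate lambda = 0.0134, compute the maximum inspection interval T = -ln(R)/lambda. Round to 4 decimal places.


R_target = 0.9637
lambda = 0.0134
-ln(0.9637) = 0.037
T = 0.037 / 0.0134
T = 2.7593

2.7593


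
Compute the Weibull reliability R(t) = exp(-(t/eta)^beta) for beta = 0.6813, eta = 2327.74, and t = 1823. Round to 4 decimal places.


beta = 0.6813, eta = 2327.74, t = 1823
t/eta = 1823 / 2327.74 = 0.7832
(t/eta)^beta = 0.7832^0.6813 = 0.8466
R(t) = exp(-0.8466)
R(t) = 0.4289

0.4289


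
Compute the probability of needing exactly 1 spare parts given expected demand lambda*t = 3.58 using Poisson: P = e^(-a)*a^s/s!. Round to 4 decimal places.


a = 3.58, s = 1
e^(-a) = e^(-3.58) = 0.0279
a^s = 3.58^1 = 3.58
s! = 1
P = 0.0279 * 3.58 / 1
P = 0.0998

0.0998


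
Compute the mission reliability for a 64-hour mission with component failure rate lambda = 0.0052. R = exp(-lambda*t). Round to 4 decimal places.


lambda = 0.0052
mission_time = 64
lambda * t = 0.0052 * 64 = 0.3328
R = exp(-0.3328)
R = 0.7169

0.7169


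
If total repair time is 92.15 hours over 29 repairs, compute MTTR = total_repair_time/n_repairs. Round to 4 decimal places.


total_repair_time = 92.15
n_repairs = 29
MTTR = 92.15 / 29
MTTR = 3.1776

3.1776


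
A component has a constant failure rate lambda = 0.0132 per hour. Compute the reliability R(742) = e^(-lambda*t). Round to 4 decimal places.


lambda = 0.0132
t = 742
lambda * t = 9.7944
R(t) = e^(-9.7944)
R(t) = 0.0001

0.0001


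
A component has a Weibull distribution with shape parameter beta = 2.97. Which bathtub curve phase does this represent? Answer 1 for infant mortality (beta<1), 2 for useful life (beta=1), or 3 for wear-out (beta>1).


beta = 2.97
Compare beta to 1:
beta < 1 => infant mortality (phase 1)
beta = 1 => useful life (phase 2)
beta > 1 => wear-out (phase 3)
Since beta = 2.97, this is wear-out (increasing failure rate)
Phase = 3

3


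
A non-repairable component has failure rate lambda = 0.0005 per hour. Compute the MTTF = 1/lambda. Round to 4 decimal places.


lambda = 0.0005
MTTF = 1 / 0.0005
MTTF = 2000.0

2000.0


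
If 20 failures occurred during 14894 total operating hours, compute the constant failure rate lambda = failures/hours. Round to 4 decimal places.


failures = 20
total_hours = 14894
lambda = 20 / 14894
lambda = 0.0013

0.0013


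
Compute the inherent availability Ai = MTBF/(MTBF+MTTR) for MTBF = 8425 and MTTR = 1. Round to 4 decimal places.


MTBF = 8425
MTTR = 1
MTBF + MTTR = 8426
Ai = 8425 / 8426
Ai = 0.9999

0.9999


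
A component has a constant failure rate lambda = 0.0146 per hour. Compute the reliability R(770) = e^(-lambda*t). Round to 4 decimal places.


lambda = 0.0146
t = 770
lambda * t = 11.242
R(t) = e^(-11.242)
R(t) = 0.0

0.0


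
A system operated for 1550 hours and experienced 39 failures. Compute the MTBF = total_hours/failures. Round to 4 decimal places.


total_hours = 1550
failures = 39
MTBF = 1550 / 39
MTBF = 39.7436

39.7436


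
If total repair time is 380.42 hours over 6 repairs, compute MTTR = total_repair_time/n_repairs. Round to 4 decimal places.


total_repair_time = 380.42
n_repairs = 6
MTTR = 380.42 / 6
MTTR = 63.4033

63.4033


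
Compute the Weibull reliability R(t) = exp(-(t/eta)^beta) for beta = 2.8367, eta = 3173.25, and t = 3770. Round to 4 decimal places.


beta = 2.8367, eta = 3173.25, t = 3770
t/eta = 3770 / 3173.25 = 1.1881
(t/eta)^beta = 1.1881^2.8367 = 1.6304
R(t) = exp(-1.6304)
R(t) = 0.1959

0.1959


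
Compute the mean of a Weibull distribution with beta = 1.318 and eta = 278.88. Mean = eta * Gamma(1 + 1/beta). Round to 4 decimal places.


beta = 1.318, eta = 278.88
1/beta = 0.7587
1 + 1/beta = 1.7587
Gamma(1.7587) = 0.9211
Mean = 278.88 * 0.9211
Mean = 256.8697

256.8697


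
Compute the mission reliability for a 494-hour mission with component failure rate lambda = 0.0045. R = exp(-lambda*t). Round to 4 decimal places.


lambda = 0.0045
mission_time = 494
lambda * t = 0.0045 * 494 = 2.223
R = exp(-2.223)
R = 0.1083

0.1083


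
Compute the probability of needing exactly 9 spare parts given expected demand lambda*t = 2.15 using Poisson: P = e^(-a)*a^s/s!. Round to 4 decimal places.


a = 2.15, s = 9
e^(-a) = e^(-2.15) = 0.1165
a^s = 2.15^9 = 981.6262
s! = 362880
P = 0.1165 * 981.6262 / 362880
P = 0.0003

0.0003


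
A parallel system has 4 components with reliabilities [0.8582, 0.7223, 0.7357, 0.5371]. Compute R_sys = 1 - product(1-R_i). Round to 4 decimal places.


Components: [0.8582, 0.7223, 0.7357, 0.5371]
(1 - 0.8582) = 0.1418, running product = 0.1418
(1 - 0.7223) = 0.2777, running product = 0.0394
(1 - 0.7357) = 0.2643, running product = 0.0104
(1 - 0.5371) = 0.4629, running product = 0.0048
Product of (1-R_i) = 0.0048
R_sys = 1 - 0.0048 = 0.9952

0.9952


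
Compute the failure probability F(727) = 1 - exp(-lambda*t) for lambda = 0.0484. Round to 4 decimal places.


lambda = 0.0484, t = 727
lambda * t = 35.1868
exp(-35.1868) = 0.0
F(t) = 1 - 0.0
F(t) = 1.0

1.0


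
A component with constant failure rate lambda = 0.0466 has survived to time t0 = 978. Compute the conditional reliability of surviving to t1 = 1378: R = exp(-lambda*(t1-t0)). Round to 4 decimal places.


lambda = 0.0466
t0 = 978, t1 = 1378
t1 - t0 = 400
lambda * (t1-t0) = 0.0466 * 400 = 18.64
R = exp(-18.64)
R = 0.0

0.0


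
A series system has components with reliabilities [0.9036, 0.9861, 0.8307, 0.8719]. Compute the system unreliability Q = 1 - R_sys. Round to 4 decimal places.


Components: [0.9036, 0.9861, 0.8307, 0.8719]
After component 1: product = 0.9036
After component 2: product = 0.891
After component 3: product = 0.7402
After component 4: product = 0.6454
R_sys = 0.6454
Q = 1 - 0.6454 = 0.3546

0.3546


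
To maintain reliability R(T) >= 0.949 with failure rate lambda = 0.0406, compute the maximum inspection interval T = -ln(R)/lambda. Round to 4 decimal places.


R_target = 0.949
lambda = 0.0406
-ln(0.949) = 0.0523
T = 0.0523 / 0.0406
T = 1.2893

1.2893


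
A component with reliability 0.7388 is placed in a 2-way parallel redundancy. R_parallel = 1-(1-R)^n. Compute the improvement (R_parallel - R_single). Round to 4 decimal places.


R_single = 0.7388, n = 2
1 - R_single = 0.2612
(1 - R_single)^n = 0.2612^2 = 0.0682
R_parallel = 1 - 0.0682 = 0.9318
Improvement = 0.9318 - 0.7388
Improvement = 0.193

0.193


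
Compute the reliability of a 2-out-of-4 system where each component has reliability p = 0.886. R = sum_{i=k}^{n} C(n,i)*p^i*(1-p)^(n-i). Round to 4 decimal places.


k = 2, n = 4, p = 0.886
i=2: C(4,2)=6 * 0.886^2 * 0.114^2 = 0.0612
i=3: C(4,3)=4 * 0.886^3 * 0.114^1 = 0.3172
i=4: C(4,4)=1 * 0.886^4 * 0.114^0 = 0.6162
R = sum of terms = 0.9946

0.9946


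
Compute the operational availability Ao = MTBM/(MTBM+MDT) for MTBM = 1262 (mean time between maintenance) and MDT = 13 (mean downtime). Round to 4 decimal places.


MTBM = 1262
MDT = 13
MTBM + MDT = 1275
Ao = 1262 / 1275
Ao = 0.9898

0.9898


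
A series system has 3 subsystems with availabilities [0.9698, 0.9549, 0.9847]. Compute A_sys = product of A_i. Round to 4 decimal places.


Subsystems: [0.9698, 0.9549, 0.9847]
After subsystem 1 (A=0.9698): product = 0.9698
After subsystem 2 (A=0.9549): product = 0.9261
After subsystem 3 (A=0.9847): product = 0.9119
A_sys = 0.9119

0.9119


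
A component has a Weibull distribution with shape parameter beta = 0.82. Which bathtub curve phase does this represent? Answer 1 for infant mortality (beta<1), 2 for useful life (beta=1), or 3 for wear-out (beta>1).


beta = 0.82
Compare beta to 1:
beta < 1 => infant mortality (phase 1)
beta = 1 => useful life (phase 2)
beta > 1 => wear-out (phase 3)
Since beta = 0.82, this is infant mortality (decreasing failure rate)
Phase = 1

1


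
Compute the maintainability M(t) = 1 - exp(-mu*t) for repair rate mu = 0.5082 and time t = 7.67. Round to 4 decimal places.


mu = 0.5082, t = 7.67
mu * t = 0.5082 * 7.67 = 3.8979
exp(-3.8979) = 0.0203
M(t) = 1 - 0.0203
M(t) = 0.9797

0.9797


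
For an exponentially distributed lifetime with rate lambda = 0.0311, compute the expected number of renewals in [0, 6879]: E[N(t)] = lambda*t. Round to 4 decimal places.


lambda = 0.0311
t = 6879
E[N(t)] = lambda * t
E[N(t)] = 0.0311 * 6879
E[N(t)] = 213.9369

213.9369


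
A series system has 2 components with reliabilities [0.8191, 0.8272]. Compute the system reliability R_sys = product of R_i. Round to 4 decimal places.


Components: [0.8191, 0.8272]
After component 1 (R=0.8191): product = 0.8191
After component 2 (R=0.8272): product = 0.6776
R_sys = 0.6776

0.6776


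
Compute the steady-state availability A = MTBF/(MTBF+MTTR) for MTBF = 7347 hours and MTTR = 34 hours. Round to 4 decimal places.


MTBF = 7347
MTTR = 34
MTBF + MTTR = 7381
A = 7347 / 7381
A = 0.9954

0.9954


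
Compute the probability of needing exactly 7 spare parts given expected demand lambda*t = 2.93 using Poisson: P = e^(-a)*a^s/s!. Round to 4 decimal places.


a = 2.93, s = 7
e^(-a) = e^(-2.93) = 0.0534
a^s = 2.93^7 = 1853.8447
s! = 5040
P = 0.0534 * 1853.8447 / 5040
P = 0.0196

0.0196


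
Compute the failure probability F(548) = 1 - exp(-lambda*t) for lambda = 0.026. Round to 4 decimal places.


lambda = 0.026, t = 548
lambda * t = 14.248
exp(-14.248) = 0.0
F(t) = 1 - 0.0
F(t) = 1.0

1.0


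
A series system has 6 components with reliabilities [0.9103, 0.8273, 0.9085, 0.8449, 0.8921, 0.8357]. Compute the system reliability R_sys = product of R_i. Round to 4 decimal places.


Components: [0.9103, 0.8273, 0.9085, 0.8449, 0.8921, 0.8357]
After component 1 (R=0.9103): product = 0.9103
After component 2 (R=0.8273): product = 0.7531
After component 3 (R=0.9085): product = 0.6842
After component 4 (R=0.8449): product = 0.5781
After component 5 (R=0.8921): product = 0.5157
After component 6 (R=0.8357): product = 0.431
R_sys = 0.431

0.431


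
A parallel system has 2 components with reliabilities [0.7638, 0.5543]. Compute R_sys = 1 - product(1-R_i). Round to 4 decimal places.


Components: [0.7638, 0.5543]
(1 - 0.7638) = 0.2362, running product = 0.2362
(1 - 0.5543) = 0.4457, running product = 0.1053
Product of (1-R_i) = 0.1053
R_sys = 1 - 0.1053 = 0.8947

0.8947


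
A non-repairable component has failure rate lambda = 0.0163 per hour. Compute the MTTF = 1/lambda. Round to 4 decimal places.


lambda = 0.0163
MTTF = 1 / 0.0163
MTTF = 61.3497

61.3497


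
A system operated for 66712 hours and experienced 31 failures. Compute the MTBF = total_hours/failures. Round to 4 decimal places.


total_hours = 66712
failures = 31
MTBF = 66712 / 31
MTBF = 2152.0

2152.0


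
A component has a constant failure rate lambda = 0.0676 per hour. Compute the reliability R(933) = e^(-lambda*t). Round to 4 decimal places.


lambda = 0.0676
t = 933
lambda * t = 63.0708
R(t) = e^(-63.0708)
R(t) = 0.0

0.0


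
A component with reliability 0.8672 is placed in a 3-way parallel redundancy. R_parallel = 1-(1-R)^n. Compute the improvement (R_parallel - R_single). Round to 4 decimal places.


R_single = 0.8672, n = 3
1 - R_single = 0.1328
(1 - R_single)^n = 0.1328^3 = 0.0023
R_parallel = 1 - 0.0023 = 0.9977
Improvement = 0.9977 - 0.8672
Improvement = 0.1305

0.1305


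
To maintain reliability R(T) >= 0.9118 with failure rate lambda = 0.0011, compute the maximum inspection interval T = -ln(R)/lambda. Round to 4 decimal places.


R_target = 0.9118
lambda = 0.0011
-ln(0.9118) = 0.0923
T = 0.0923 / 0.0011
T = 83.9406

83.9406


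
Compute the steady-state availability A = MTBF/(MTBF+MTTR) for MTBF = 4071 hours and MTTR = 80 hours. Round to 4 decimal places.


MTBF = 4071
MTTR = 80
MTBF + MTTR = 4151
A = 4071 / 4151
A = 0.9807

0.9807


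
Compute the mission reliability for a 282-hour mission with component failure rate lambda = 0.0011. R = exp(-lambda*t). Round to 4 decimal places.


lambda = 0.0011
mission_time = 282
lambda * t = 0.0011 * 282 = 0.3102
R = exp(-0.3102)
R = 0.7333

0.7333


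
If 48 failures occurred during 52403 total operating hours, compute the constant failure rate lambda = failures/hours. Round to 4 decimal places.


failures = 48
total_hours = 52403
lambda = 48 / 52403
lambda = 0.0009

0.0009


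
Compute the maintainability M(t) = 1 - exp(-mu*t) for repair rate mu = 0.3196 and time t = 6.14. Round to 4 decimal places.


mu = 0.3196, t = 6.14
mu * t = 0.3196 * 6.14 = 1.9623
exp(-1.9623) = 0.1405
M(t) = 1 - 0.1405
M(t) = 0.8595

0.8595


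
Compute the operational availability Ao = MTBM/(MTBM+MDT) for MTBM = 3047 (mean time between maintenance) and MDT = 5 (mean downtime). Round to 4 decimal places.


MTBM = 3047
MDT = 5
MTBM + MDT = 3052
Ao = 3047 / 3052
Ao = 0.9984

0.9984


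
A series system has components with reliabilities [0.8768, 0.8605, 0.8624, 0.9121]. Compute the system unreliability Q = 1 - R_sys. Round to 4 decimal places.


Components: [0.8768, 0.8605, 0.8624, 0.9121]
After component 1: product = 0.8768
After component 2: product = 0.7545
After component 3: product = 0.6507
After component 4: product = 0.5935
R_sys = 0.5935
Q = 1 - 0.5935 = 0.4065

0.4065


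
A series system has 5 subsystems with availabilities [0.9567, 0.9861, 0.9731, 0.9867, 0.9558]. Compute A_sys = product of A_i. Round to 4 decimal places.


Subsystems: [0.9567, 0.9861, 0.9731, 0.9867, 0.9558]
After subsystem 1 (A=0.9567): product = 0.9567
After subsystem 2 (A=0.9861): product = 0.9434
After subsystem 3 (A=0.9731): product = 0.918
After subsystem 4 (A=0.9867): product = 0.9058
After subsystem 5 (A=0.9558): product = 0.8658
A_sys = 0.8658

0.8658


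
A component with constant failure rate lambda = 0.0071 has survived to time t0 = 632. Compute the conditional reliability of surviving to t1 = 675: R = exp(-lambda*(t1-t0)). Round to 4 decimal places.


lambda = 0.0071
t0 = 632, t1 = 675
t1 - t0 = 43
lambda * (t1-t0) = 0.0071 * 43 = 0.3053
R = exp(-0.3053)
R = 0.7369

0.7369


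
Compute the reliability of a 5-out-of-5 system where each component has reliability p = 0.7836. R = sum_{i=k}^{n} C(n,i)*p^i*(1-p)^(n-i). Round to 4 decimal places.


k = 5, n = 5, p = 0.7836
i=5: C(5,5)=1 * 0.7836^5 * 0.2164^0 = 0.2954
R = sum of terms = 0.2954

0.2954


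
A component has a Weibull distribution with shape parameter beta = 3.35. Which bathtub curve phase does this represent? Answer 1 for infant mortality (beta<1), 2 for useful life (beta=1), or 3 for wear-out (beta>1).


beta = 3.35
Compare beta to 1:
beta < 1 => infant mortality (phase 1)
beta = 1 => useful life (phase 2)
beta > 1 => wear-out (phase 3)
Since beta = 3.35, this is wear-out (increasing failure rate)
Phase = 3

3


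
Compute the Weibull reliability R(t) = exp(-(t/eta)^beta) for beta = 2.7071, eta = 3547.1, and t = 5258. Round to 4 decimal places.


beta = 2.7071, eta = 3547.1, t = 5258
t/eta = 5258 / 3547.1 = 1.4823
(t/eta)^beta = 1.4823^2.7071 = 2.9025
R(t) = exp(-2.9025)
R(t) = 0.0549

0.0549


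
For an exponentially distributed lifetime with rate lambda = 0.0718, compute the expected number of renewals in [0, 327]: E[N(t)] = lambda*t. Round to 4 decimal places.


lambda = 0.0718
t = 327
E[N(t)] = lambda * t
E[N(t)] = 0.0718 * 327
E[N(t)] = 23.4786

23.4786


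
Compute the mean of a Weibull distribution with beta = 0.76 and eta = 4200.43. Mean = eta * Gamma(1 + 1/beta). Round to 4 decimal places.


beta = 0.76, eta = 4200.43
1/beta = 1.3158
1 + 1/beta = 2.3158
Gamma(2.3158) = 1.1779
Mean = 4200.43 * 1.1779
Mean = 4947.6767

4947.6767


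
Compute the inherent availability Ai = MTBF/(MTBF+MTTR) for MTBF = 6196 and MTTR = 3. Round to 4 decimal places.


MTBF = 6196
MTTR = 3
MTBF + MTTR = 6199
Ai = 6196 / 6199
Ai = 0.9995

0.9995


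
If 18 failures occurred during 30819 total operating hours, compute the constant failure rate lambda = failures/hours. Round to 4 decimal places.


failures = 18
total_hours = 30819
lambda = 18 / 30819
lambda = 0.0006

0.0006


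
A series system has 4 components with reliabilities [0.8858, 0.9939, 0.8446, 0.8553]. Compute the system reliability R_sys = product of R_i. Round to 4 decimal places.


Components: [0.8858, 0.9939, 0.8446, 0.8553]
After component 1 (R=0.8858): product = 0.8858
After component 2 (R=0.9939): product = 0.8804
After component 3 (R=0.8446): product = 0.7436
After component 4 (R=0.8553): product = 0.636
R_sys = 0.636

0.636


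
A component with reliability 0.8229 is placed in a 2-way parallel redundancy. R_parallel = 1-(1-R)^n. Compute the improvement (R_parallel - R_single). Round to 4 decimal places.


R_single = 0.8229, n = 2
1 - R_single = 0.1771
(1 - R_single)^n = 0.1771^2 = 0.0314
R_parallel = 1 - 0.0314 = 0.9686
Improvement = 0.9686 - 0.8229
Improvement = 0.1457

0.1457


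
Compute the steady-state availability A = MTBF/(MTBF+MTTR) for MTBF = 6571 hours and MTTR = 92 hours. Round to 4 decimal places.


MTBF = 6571
MTTR = 92
MTBF + MTTR = 6663
A = 6571 / 6663
A = 0.9862

0.9862


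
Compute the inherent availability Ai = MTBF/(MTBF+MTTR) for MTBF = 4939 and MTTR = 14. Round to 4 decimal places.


MTBF = 4939
MTTR = 14
MTBF + MTTR = 4953
Ai = 4939 / 4953
Ai = 0.9972

0.9972


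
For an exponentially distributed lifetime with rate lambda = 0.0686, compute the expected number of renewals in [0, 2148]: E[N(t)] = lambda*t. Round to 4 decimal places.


lambda = 0.0686
t = 2148
E[N(t)] = lambda * t
E[N(t)] = 0.0686 * 2148
E[N(t)] = 147.3528

147.3528


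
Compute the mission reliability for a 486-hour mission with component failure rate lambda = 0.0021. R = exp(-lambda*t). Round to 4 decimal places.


lambda = 0.0021
mission_time = 486
lambda * t = 0.0021 * 486 = 1.0206
R = exp(-1.0206)
R = 0.3604

0.3604


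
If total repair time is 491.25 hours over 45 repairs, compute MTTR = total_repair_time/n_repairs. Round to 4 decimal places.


total_repair_time = 491.25
n_repairs = 45
MTTR = 491.25 / 45
MTTR = 10.9167

10.9167


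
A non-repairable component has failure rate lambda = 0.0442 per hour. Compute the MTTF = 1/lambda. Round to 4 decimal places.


lambda = 0.0442
MTTF = 1 / 0.0442
MTTF = 22.6244

22.6244


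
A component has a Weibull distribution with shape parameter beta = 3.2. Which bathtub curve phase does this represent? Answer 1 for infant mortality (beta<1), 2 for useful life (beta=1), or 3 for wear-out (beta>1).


beta = 3.2
Compare beta to 1:
beta < 1 => infant mortality (phase 1)
beta = 1 => useful life (phase 2)
beta > 1 => wear-out (phase 3)
Since beta = 3.2, this is wear-out (increasing failure rate)
Phase = 3

3


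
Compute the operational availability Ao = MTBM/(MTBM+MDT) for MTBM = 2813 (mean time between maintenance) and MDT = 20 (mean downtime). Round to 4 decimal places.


MTBM = 2813
MDT = 20
MTBM + MDT = 2833
Ao = 2813 / 2833
Ao = 0.9929

0.9929


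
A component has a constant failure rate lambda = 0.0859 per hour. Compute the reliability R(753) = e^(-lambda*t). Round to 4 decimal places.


lambda = 0.0859
t = 753
lambda * t = 64.6827
R(t) = e^(-64.6827)
R(t) = 0.0

0.0


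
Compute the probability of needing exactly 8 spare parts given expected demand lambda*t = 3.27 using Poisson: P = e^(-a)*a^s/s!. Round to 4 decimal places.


a = 3.27, s = 8
e^(-a) = e^(-3.27) = 0.038
a^s = 3.27^8 = 13073.2035
s! = 40320
P = 0.038 * 13073.2035 / 40320
P = 0.0123

0.0123


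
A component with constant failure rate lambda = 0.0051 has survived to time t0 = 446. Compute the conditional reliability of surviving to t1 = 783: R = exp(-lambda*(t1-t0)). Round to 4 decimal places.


lambda = 0.0051
t0 = 446, t1 = 783
t1 - t0 = 337
lambda * (t1-t0) = 0.0051 * 337 = 1.7187
R = exp(-1.7187)
R = 0.1793

0.1793


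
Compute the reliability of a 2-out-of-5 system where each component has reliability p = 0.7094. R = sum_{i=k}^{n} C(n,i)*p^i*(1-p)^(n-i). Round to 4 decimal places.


k = 2, n = 5, p = 0.7094
i=2: C(5,2)=10 * 0.7094^2 * 0.2906^3 = 0.1235
i=3: C(5,3)=10 * 0.7094^3 * 0.2906^2 = 0.3015
i=4: C(5,4)=5 * 0.7094^4 * 0.2906^1 = 0.368
i=5: C(5,5)=1 * 0.7094^5 * 0.2906^0 = 0.1797
R = sum of terms = 0.9726

0.9726


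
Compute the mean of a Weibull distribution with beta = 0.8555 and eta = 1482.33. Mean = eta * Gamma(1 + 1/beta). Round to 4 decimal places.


beta = 0.8555, eta = 1482.33
1/beta = 1.1689
1 + 1/beta = 2.1689
Gamma(2.1689) = 1.0836
Mean = 1482.33 * 1.0836
Mean = 1606.2745

1606.2745


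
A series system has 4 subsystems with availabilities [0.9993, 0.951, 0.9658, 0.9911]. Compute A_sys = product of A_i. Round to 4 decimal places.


Subsystems: [0.9993, 0.951, 0.9658, 0.9911]
After subsystem 1 (A=0.9993): product = 0.9993
After subsystem 2 (A=0.951): product = 0.9503
After subsystem 3 (A=0.9658): product = 0.9178
After subsystem 4 (A=0.9911): product = 0.9097
A_sys = 0.9097

0.9097


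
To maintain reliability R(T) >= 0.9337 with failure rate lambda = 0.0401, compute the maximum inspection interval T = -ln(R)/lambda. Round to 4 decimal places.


R_target = 0.9337
lambda = 0.0401
-ln(0.9337) = 0.0686
T = 0.0686 / 0.0401
T = 1.7107

1.7107


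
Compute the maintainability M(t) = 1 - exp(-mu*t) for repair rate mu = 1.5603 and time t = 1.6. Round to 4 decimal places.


mu = 1.5603, t = 1.6
mu * t = 1.5603 * 1.6 = 2.4965
exp(-2.4965) = 0.0824
M(t) = 1 - 0.0824
M(t) = 0.9176

0.9176


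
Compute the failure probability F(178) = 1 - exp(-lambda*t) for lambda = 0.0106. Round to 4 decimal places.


lambda = 0.0106, t = 178
lambda * t = 1.8868
exp(-1.8868) = 0.1516
F(t) = 1 - 0.1516
F(t) = 0.8484

0.8484


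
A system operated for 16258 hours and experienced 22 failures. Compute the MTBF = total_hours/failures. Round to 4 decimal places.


total_hours = 16258
failures = 22
MTBF = 16258 / 22
MTBF = 739.0

739.0


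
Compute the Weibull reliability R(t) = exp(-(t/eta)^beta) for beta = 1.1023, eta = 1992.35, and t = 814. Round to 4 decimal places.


beta = 1.1023, eta = 1992.35, t = 814
t/eta = 814 / 1992.35 = 0.4086
(t/eta)^beta = 0.4086^1.1023 = 0.3728
R(t) = exp(-0.3728)
R(t) = 0.6888

0.6888


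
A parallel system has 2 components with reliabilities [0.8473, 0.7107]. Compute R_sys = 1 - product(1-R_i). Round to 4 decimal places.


Components: [0.8473, 0.7107]
(1 - 0.8473) = 0.1527, running product = 0.1527
(1 - 0.7107) = 0.2893, running product = 0.0442
Product of (1-R_i) = 0.0442
R_sys = 1 - 0.0442 = 0.9558

0.9558


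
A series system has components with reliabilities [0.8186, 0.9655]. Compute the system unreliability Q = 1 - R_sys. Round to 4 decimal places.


Components: [0.8186, 0.9655]
After component 1: product = 0.8186
After component 2: product = 0.7904
R_sys = 0.7904
Q = 1 - 0.7904 = 0.2096

0.2096


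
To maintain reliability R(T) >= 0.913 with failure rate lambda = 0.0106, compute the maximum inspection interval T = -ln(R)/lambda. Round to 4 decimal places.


R_target = 0.913
lambda = 0.0106
-ln(0.913) = 0.091
T = 0.091 / 0.0106
T = 8.5867

8.5867


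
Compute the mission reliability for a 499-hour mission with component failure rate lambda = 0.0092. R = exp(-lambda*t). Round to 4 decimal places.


lambda = 0.0092
mission_time = 499
lambda * t = 0.0092 * 499 = 4.5908
R = exp(-4.5908)
R = 0.0101

0.0101


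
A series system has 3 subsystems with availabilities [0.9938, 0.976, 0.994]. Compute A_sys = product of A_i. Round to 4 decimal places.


Subsystems: [0.9938, 0.976, 0.994]
After subsystem 1 (A=0.9938): product = 0.9938
After subsystem 2 (A=0.976): product = 0.9699
After subsystem 3 (A=0.994): product = 0.9641
A_sys = 0.9641

0.9641


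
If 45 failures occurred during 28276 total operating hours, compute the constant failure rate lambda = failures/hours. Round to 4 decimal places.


failures = 45
total_hours = 28276
lambda = 45 / 28276
lambda = 0.0016

0.0016


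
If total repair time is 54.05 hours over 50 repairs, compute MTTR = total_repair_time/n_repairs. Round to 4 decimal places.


total_repair_time = 54.05
n_repairs = 50
MTTR = 54.05 / 50
MTTR = 1.081

1.081


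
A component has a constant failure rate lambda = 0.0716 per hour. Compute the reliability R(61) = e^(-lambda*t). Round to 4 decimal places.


lambda = 0.0716
t = 61
lambda * t = 4.3676
R(t) = e^(-4.3676)
R(t) = 0.0127

0.0127


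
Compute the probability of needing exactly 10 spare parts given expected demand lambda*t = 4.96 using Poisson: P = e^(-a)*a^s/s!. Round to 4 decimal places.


a = 4.96, s = 10
e^(-a) = e^(-4.96) = 0.007
a^s = 4.96^10 = 9011908.3199
s! = 3628800
P = 0.007 * 9011908.3199 / 3628800
P = 0.0174

0.0174


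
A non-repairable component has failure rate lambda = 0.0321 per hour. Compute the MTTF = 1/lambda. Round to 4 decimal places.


lambda = 0.0321
MTTF = 1 / 0.0321
MTTF = 31.1526

31.1526


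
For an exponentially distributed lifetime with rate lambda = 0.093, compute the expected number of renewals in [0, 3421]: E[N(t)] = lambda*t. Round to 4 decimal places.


lambda = 0.093
t = 3421
E[N(t)] = lambda * t
E[N(t)] = 0.093 * 3421
E[N(t)] = 318.153

318.153


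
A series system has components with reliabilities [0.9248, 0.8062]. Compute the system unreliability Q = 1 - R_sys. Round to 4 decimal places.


Components: [0.9248, 0.8062]
After component 1: product = 0.9248
After component 2: product = 0.7456
R_sys = 0.7456
Q = 1 - 0.7456 = 0.2544

0.2544


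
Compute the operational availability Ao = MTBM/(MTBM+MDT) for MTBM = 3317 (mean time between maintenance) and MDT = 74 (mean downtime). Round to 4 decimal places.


MTBM = 3317
MDT = 74
MTBM + MDT = 3391
Ao = 3317 / 3391
Ao = 0.9782

0.9782


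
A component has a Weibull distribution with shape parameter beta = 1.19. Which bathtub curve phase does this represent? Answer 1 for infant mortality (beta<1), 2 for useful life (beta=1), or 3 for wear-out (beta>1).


beta = 1.19
Compare beta to 1:
beta < 1 => infant mortality (phase 1)
beta = 1 => useful life (phase 2)
beta > 1 => wear-out (phase 3)
Since beta = 1.19, this is wear-out (increasing failure rate)
Phase = 3

3
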